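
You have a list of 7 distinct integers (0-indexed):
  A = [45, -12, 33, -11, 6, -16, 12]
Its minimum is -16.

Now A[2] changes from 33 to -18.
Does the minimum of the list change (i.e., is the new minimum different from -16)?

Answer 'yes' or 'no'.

Old min = -16
Change: A[2] 33 -> -18
Changed element was NOT the min; min changes only if -18 < -16.
New min = -18; changed? yes

Answer: yes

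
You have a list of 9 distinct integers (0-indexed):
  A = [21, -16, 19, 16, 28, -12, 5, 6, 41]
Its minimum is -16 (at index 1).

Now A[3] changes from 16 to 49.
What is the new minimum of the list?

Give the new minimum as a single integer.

Old min = -16 (at index 1)
Change: A[3] 16 -> 49
Changed element was NOT the old min.
  New min = min(old_min, new_val) = min(-16, 49) = -16

Answer: -16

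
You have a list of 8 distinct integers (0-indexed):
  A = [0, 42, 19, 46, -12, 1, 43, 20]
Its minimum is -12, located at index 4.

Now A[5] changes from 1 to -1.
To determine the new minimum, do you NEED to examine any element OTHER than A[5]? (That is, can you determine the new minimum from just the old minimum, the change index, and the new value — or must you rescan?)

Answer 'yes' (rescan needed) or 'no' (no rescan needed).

Answer: no

Derivation:
Old min = -12 at index 4
Change at index 5: 1 -> -1
Index 5 was NOT the min. New min = min(-12, -1). No rescan of other elements needed.
Needs rescan: no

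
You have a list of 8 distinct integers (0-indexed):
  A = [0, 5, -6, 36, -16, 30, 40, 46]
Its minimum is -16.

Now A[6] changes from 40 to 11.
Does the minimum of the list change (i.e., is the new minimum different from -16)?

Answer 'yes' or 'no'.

Old min = -16
Change: A[6] 40 -> 11
Changed element was NOT the min; min changes only if 11 < -16.
New min = -16; changed? no

Answer: no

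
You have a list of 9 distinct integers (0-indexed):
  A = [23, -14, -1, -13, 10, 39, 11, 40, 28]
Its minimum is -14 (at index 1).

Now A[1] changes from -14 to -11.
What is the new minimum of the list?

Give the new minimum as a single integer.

Answer: -13

Derivation:
Old min = -14 (at index 1)
Change: A[1] -14 -> -11
Changed element WAS the min. Need to check: is -11 still <= all others?
  Min of remaining elements: -13
  New min = min(-11, -13) = -13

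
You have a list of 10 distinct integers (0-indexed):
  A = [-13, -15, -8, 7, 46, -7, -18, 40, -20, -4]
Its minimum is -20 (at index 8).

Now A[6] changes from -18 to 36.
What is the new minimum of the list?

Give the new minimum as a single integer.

Old min = -20 (at index 8)
Change: A[6] -18 -> 36
Changed element was NOT the old min.
  New min = min(old_min, new_val) = min(-20, 36) = -20

Answer: -20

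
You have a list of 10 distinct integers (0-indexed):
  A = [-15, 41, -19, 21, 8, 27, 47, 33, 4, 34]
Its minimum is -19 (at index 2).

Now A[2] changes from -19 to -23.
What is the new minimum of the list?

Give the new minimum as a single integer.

Old min = -19 (at index 2)
Change: A[2] -19 -> -23
Changed element WAS the min. Need to check: is -23 still <= all others?
  Min of remaining elements: -15
  New min = min(-23, -15) = -23

Answer: -23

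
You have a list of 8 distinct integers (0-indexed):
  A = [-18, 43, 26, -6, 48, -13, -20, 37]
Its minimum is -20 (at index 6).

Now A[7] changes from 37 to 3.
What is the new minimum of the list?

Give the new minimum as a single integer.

Answer: -20

Derivation:
Old min = -20 (at index 6)
Change: A[7] 37 -> 3
Changed element was NOT the old min.
  New min = min(old_min, new_val) = min(-20, 3) = -20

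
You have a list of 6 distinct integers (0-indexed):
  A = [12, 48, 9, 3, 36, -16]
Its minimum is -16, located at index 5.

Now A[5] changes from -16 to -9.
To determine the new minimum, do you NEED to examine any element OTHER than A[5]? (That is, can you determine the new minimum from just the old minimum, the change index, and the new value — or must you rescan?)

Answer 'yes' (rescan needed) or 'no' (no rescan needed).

Old min = -16 at index 5
Change at index 5: -16 -> -9
Index 5 WAS the min and new value -9 > old min -16. Must rescan other elements to find the new min.
Needs rescan: yes

Answer: yes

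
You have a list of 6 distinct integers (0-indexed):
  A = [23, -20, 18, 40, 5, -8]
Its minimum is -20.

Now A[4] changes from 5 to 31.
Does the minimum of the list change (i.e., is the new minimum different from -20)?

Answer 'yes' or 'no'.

Answer: no

Derivation:
Old min = -20
Change: A[4] 5 -> 31
Changed element was NOT the min; min changes only if 31 < -20.
New min = -20; changed? no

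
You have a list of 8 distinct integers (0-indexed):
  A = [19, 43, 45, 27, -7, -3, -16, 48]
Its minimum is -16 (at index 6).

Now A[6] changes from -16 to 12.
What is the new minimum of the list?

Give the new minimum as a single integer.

Answer: -7

Derivation:
Old min = -16 (at index 6)
Change: A[6] -16 -> 12
Changed element WAS the min. Need to check: is 12 still <= all others?
  Min of remaining elements: -7
  New min = min(12, -7) = -7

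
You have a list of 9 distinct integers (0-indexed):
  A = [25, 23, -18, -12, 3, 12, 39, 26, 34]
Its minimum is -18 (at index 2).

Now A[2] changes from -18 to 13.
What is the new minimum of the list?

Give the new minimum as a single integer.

Old min = -18 (at index 2)
Change: A[2] -18 -> 13
Changed element WAS the min. Need to check: is 13 still <= all others?
  Min of remaining elements: -12
  New min = min(13, -12) = -12

Answer: -12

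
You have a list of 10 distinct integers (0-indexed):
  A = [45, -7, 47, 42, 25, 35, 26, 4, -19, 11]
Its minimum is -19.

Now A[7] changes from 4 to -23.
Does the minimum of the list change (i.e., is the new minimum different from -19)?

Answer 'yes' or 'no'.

Old min = -19
Change: A[7] 4 -> -23
Changed element was NOT the min; min changes only if -23 < -19.
New min = -23; changed? yes

Answer: yes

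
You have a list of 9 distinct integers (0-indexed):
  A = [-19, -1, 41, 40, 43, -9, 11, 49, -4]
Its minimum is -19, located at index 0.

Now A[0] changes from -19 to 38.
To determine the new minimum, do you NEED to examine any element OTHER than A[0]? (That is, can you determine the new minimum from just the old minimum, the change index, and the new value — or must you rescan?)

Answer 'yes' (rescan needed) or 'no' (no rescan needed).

Answer: yes

Derivation:
Old min = -19 at index 0
Change at index 0: -19 -> 38
Index 0 WAS the min and new value 38 > old min -19. Must rescan other elements to find the new min.
Needs rescan: yes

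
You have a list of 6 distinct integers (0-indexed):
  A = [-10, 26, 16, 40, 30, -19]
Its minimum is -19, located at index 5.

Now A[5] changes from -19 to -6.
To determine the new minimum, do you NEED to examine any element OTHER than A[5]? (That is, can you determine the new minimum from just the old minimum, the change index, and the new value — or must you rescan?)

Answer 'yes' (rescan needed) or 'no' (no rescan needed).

Answer: yes

Derivation:
Old min = -19 at index 5
Change at index 5: -19 -> -6
Index 5 WAS the min and new value -6 > old min -19. Must rescan other elements to find the new min.
Needs rescan: yes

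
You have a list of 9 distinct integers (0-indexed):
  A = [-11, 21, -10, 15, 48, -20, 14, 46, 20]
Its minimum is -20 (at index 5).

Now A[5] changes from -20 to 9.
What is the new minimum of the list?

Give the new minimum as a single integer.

Old min = -20 (at index 5)
Change: A[5] -20 -> 9
Changed element WAS the min. Need to check: is 9 still <= all others?
  Min of remaining elements: -11
  New min = min(9, -11) = -11

Answer: -11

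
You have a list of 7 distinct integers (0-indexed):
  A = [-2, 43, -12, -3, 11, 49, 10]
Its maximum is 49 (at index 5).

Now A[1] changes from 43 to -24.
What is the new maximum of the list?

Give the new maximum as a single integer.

Answer: 49

Derivation:
Old max = 49 (at index 5)
Change: A[1] 43 -> -24
Changed element was NOT the old max.
  New max = max(old_max, new_val) = max(49, -24) = 49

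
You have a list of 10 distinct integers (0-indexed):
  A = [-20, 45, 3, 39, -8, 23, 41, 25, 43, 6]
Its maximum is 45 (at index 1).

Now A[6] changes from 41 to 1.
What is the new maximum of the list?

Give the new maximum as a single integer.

Answer: 45

Derivation:
Old max = 45 (at index 1)
Change: A[6] 41 -> 1
Changed element was NOT the old max.
  New max = max(old_max, new_val) = max(45, 1) = 45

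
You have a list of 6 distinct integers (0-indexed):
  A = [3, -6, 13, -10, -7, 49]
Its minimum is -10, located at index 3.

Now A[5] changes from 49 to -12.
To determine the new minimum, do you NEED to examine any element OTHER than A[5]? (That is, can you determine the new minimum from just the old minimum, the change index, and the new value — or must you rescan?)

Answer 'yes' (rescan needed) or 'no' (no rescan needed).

Old min = -10 at index 3
Change at index 5: 49 -> -12
Index 5 was NOT the min. New min = min(-10, -12). No rescan of other elements needed.
Needs rescan: no

Answer: no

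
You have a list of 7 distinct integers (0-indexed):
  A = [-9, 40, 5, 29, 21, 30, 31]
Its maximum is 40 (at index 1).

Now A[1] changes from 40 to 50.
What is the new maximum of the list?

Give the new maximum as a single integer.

Answer: 50

Derivation:
Old max = 40 (at index 1)
Change: A[1] 40 -> 50
Changed element WAS the max -> may need rescan.
  Max of remaining elements: 31
  New max = max(50, 31) = 50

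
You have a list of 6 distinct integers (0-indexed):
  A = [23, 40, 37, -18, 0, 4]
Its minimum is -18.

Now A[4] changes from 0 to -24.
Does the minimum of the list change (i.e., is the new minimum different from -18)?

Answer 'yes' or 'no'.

Answer: yes

Derivation:
Old min = -18
Change: A[4] 0 -> -24
Changed element was NOT the min; min changes only if -24 < -18.
New min = -24; changed? yes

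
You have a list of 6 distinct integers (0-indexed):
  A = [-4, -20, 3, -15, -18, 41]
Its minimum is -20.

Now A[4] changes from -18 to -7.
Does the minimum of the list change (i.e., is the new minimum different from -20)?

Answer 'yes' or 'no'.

Answer: no

Derivation:
Old min = -20
Change: A[4] -18 -> -7
Changed element was NOT the min; min changes only if -7 < -20.
New min = -20; changed? no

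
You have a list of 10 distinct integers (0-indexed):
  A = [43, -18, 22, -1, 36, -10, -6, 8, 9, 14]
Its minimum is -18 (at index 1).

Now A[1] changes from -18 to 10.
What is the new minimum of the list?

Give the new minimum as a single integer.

Old min = -18 (at index 1)
Change: A[1] -18 -> 10
Changed element WAS the min. Need to check: is 10 still <= all others?
  Min of remaining elements: -10
  New min = min(10, -10) = -10

Answer: -10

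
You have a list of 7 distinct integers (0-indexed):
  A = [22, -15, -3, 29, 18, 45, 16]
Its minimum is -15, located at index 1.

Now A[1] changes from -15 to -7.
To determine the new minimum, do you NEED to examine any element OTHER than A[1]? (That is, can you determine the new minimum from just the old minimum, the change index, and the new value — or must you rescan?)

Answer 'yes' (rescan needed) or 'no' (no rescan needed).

Answer: yes

Derivation:
Old min = -15 at index 1
Change at index 1: -15 -> -7
Index 1 WAS the min and new value -7 > old min -15. Must rescan other elements to find the new min.
Needs rescan: yes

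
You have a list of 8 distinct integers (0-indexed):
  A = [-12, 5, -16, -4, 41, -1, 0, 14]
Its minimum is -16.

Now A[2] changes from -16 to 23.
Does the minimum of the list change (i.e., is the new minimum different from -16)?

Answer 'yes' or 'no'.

Answer: yes

Derivation:
Old min = -16
Change: A[2] -16 -> 23
Changed element was the min; new min must be rechecked.
New min = -12; changed? yes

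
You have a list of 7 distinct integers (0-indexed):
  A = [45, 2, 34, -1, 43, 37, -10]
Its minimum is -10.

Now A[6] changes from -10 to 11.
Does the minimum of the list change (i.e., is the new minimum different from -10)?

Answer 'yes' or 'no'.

Answer: yes

Derivation:
Old min = -10
Change: A[6] -10 -> 11
Changed element was the min; new min must be rechecked.
New min = -1; changed? yes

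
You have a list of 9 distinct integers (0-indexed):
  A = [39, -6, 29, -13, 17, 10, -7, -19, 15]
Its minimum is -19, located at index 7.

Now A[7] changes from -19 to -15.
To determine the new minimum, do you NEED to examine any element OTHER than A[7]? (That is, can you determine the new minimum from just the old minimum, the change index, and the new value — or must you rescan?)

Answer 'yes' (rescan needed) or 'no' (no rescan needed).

Old min = -19 at index 7
Change at index 7: -19 -> -15
Index 7 WAS the min and new value -15 > old min -19. Must rescan other elements to find the new min.
Needs rescan: yes

Answer: yes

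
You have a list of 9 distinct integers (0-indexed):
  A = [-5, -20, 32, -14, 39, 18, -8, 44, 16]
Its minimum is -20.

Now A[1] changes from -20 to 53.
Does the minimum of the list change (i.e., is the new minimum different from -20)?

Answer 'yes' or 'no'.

Old min = -20
Change: A[1] -20 -> 53
Changed element was the min; new min must be rechecked.
New min = -14; changed? yes

Answer: yes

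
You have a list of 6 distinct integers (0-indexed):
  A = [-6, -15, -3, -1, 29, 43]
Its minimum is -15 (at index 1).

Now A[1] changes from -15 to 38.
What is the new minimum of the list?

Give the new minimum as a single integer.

Old min = -15 (at index 1)
Change: A[1] -15 -> 38
Changed element WAS the min. Need to check: is 38 still <= all others?
  Min of remaining elements: -6
  New min = min(38, -6) = -6

Answer: -6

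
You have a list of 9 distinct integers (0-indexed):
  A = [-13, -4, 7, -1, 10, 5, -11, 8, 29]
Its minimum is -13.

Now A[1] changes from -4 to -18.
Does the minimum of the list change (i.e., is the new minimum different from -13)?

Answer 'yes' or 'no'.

Old min = -13
Change: A[1] -4 -> -18
Changed element was NOT the min; min changes only if -18 < -13.
New min = -18; changed? yes

Answer: yes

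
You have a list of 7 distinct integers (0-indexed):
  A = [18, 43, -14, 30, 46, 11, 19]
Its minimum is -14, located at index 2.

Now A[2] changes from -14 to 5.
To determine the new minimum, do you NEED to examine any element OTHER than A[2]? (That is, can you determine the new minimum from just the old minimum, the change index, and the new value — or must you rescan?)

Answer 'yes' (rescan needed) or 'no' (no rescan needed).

Answer: yes

Derivation:
Old min = -14 at index 2
Change at index 2: -14 -> 5
Index 2 WAS the min and new value 5 > old min -14. Must rescan other elements to find the new min.
Needs rescan: yes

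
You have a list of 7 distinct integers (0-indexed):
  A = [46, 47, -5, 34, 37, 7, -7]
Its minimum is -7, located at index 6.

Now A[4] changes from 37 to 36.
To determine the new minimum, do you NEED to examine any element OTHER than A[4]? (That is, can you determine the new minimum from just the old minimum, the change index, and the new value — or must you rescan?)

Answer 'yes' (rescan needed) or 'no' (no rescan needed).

Old min = -7 at index 6
Change at index 4: 37 -> 36
Index 4 was NOT the min. New min = min(-7, 36). No rescan of other elements needed.
Needs rescan: no

Answer: no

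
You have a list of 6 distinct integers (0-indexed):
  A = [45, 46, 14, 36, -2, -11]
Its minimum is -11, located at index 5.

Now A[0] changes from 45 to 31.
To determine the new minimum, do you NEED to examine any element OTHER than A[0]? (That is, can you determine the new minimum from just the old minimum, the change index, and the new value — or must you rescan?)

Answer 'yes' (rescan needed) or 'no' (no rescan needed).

Answer: no

Derivation:
Old min = -11 at index 5
Change at index 0: 45 -> 31
Index 0 was NOT the min. New min = min(-11, 31). No rescan of other elements needed.
Needs rescan: no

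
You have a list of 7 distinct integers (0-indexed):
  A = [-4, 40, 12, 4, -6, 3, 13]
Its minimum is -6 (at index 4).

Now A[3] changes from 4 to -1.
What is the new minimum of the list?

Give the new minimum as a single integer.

Old min = -6 (at index 4)
Change: A[3] 4 -> -1
Changed element was NOT the old min.
  New min = min(old_min, new_val) = min(-6, -1) = -6

Answer: -6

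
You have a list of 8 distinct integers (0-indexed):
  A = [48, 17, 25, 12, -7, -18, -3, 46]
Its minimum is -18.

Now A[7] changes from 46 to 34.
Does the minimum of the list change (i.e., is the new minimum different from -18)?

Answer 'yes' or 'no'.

Answer: no

Derivation:
Old min = -18
Change: A[7] 46 -> 34
Changed element was NOT the min; min changes only if 34 < -18.
New min = -18; changed? no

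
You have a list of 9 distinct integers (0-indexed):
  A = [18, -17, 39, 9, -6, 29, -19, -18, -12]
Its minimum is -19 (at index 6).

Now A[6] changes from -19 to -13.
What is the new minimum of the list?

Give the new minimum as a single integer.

Old min = -19 (at index 6)
Change: A[6] -19 -> -13
Changed element WAS the min. Need to check: is -13 still <= all others?
  Min of remaining elements: -18
  New min = min(-13, -18) = -18

Answer: -18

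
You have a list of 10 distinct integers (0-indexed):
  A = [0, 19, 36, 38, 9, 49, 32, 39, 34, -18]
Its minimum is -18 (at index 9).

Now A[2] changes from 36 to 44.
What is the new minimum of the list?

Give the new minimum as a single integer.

Old min = -18 (at index 9)
Change: A[2] 36 -> 44
Changed element was NOT the old min.
  New min = min(old_min, new_val) = min(-18, 44) = -18

Answer: -18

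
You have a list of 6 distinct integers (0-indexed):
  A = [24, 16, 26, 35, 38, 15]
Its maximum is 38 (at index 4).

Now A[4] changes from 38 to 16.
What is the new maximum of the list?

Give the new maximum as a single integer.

Answer: 35

Derivation:
Old max = 38 (at index 4)
Change: A[4] 38 -> 16
Changed element WAS the max -> may need rescan.
  Max of remaining elements: 35
  New max = max(16, 35) = 35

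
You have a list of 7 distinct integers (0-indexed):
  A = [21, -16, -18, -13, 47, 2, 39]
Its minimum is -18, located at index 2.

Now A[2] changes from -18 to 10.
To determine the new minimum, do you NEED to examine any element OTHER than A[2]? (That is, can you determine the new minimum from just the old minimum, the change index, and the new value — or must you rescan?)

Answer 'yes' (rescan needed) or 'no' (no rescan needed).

Answer: yes

Derivation:
Old min = -18 at index 2
Change at index 2: -18 -> 10
Index 2 WAS the min and new value 10 > old min -18. Must rescan other elements to find the new min.
Needs rescan: yes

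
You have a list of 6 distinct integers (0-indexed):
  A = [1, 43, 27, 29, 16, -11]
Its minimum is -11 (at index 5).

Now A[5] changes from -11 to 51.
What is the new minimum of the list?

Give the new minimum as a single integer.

Answer: 1

Derivation:
Old min = -11 (at index 5)
Change: A[5] -11 -> 51
Changed element WAS the min. Need to check: is 51 still <= all others?
  Min of remaining elements: 1
  New min = min(51, 1) = 1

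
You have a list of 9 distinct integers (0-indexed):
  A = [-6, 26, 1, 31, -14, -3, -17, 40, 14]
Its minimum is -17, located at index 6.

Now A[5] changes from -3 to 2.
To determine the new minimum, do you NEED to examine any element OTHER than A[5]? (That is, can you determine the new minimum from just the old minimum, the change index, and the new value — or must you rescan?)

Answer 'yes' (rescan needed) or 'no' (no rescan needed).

Answer: no

Derivation:
Old min = -17 at index 6
Change at index 5: -3 -> 2
Index 5 was NOT the min. New min = min(-17, 2). No rescan of other elements needed.
Needs rescan: no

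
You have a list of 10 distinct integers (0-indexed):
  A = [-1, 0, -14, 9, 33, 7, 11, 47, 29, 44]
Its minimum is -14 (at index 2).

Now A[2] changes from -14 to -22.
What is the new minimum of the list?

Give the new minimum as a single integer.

Answer: -22

Derivation:
Old min = -14 (at index 2)
Change: A[2] -14 -> -22
Changed element WAS the min. Need to check: is -22 still <= all others?
  Min of remaining elements: -1
  New min = min(-22, -1) = -22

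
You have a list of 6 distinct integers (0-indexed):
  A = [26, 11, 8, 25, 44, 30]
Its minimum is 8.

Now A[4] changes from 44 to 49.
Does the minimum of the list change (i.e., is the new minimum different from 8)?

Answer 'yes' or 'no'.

Answer: no

Derivation:
Old min = 8
Change: A[4] 44 -> 49
Changed element was NOT the min; min changes only if 49 < 8.
New min = 8; changed? no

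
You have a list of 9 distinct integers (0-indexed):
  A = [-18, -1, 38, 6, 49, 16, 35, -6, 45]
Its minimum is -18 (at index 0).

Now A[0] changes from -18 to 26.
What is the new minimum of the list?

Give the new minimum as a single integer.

Answer: -6

Derivation:
Old min = -18 (at index 0)
Change: A[0] -18 -> 26
Changed element WAS the min. Need to check: is 26 still <= all others?
  Min of remaining elements: -6
  New min = min(26, -6) = -6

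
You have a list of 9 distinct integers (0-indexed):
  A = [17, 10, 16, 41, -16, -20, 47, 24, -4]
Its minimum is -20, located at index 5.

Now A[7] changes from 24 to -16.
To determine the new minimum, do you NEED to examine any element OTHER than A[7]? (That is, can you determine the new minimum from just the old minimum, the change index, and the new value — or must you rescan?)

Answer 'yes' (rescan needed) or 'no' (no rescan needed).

Answer: no

Derivation:
Old min = -20 at index 5
Change at index 7: 24 -> -16
Index 7 was NOT the min. New min = min(-20, -16). No rescan of other elements needed.
Needs rescan: no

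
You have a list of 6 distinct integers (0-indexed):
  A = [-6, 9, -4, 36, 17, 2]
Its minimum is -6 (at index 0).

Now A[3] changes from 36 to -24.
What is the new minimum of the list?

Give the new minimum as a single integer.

Answer: -24

Derivation:
Old min = -6 (at index 0)
Change: A[3] 36 -> -24
Changed element was NOT the old min.
  New min = min(old_min, new_val) = min(-6, -24) = -24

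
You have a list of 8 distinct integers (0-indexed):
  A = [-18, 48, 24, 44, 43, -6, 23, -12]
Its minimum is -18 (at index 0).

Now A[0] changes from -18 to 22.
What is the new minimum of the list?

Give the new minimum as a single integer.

Answer: -12

Derivation:
Old min = -18 (at index 0)
Change: A[0] -18 -> 22
Changed element WAS the min. Need to check: is 22 still <= all others?
  Min of remaining elements: -12
  New min = min(22, -12) = -12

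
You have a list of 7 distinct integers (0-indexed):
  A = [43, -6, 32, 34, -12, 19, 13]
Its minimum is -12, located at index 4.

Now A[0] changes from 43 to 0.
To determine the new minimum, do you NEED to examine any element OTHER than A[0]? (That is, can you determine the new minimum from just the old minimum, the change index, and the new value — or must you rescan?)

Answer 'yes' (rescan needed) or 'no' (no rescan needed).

Old min = -12 at index 4
Change at index 0: 43 -> 0
Index 0 was NOT the min. New min = min(-12, 0). No rescan of other elements needed.
Needs rescan: no

Answer: no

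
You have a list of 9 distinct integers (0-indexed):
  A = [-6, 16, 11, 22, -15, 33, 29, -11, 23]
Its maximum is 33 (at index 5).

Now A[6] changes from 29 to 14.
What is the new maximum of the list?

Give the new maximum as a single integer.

Answer: 33

Derivation:
Old max = 33 (at index 5)
Change: A[6] 29 -> 14
Changed element was NOT the old max.
  New max = max(old_max, new_val) = max(33, 14) = 33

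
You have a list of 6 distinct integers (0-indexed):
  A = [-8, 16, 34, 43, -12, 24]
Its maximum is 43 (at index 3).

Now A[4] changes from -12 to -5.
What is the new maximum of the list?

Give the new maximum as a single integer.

Answer: 43

Derivation:
Old max = 43 (at index 3)
Change: A[4] -12 -> -5
Changed element was NOT the old max.
  New max = max(old_max, new_val) = max(43, -5) = 43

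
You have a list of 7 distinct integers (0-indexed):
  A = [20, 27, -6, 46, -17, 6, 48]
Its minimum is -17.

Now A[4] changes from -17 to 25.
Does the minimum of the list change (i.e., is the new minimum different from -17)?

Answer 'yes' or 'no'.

Old min = -17
Change: A[4] -17 -> 25
Changed element was the min; new min must be rechecked.
New min = -6; changed? yes

Answer: yes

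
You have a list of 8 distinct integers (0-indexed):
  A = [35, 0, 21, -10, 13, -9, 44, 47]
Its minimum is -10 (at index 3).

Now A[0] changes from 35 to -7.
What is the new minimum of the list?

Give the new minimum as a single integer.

Old min = -10 (at index 3)
Change: A[0] 35 -> -7
Changed element was NOT the old min.
  New min = min(old_min, new_val) = min(-10, -7) = -10

Answer: -10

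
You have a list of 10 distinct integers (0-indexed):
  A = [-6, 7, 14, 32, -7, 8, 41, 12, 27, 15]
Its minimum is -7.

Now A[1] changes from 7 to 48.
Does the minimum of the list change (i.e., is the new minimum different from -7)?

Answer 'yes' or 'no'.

Old min = -7
Change: A[1] 7 -> 48
Changed element was NOT the min; min changes only if 48 < -7.
New min = -7; changed? no

Answer: no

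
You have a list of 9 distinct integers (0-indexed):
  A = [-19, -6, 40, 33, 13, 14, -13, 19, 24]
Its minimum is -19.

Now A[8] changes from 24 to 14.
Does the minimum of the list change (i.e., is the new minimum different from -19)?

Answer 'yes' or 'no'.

Answer: no

Derivation:
Old min = -19
Change: A[8] 24 -> 14
Changed element was NOT the min; min changes only if 14 < -19.
New min = -19; changed? no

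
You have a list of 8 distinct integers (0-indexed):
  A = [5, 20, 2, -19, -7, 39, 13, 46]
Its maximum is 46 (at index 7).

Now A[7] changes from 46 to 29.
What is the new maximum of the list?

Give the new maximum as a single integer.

Answer: 39

Derivation:
Old max = 46 (at index 7)
Change: A[7] 46 -> 29
Changed element WAS the max -> may need rescan.
  Max of remaining elements: 39
  New max = max(29, 39) = 39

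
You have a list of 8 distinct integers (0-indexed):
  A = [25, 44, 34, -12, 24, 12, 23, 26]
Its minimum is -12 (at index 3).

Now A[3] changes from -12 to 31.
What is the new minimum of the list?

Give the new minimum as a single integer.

Old min = -12 (at index 3)
Change: A[3] -12 -> 31
Changed element WAS the min. Need to check: is 31 still <= all others?
  Min of remaining elements: 12
  New min = min(31, 12) = 12

Answer: 12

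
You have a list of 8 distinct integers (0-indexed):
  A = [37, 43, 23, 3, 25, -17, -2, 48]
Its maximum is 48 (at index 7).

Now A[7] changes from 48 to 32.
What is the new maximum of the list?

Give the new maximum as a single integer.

Answer: 43

Derivation:
Old max = 48 (at index 7)
Change: A[7] 48 -> 32
Changed element WAS the max -> may need rescan.
  Max of remaining elements: 43
  New max = max(32, 43) = 43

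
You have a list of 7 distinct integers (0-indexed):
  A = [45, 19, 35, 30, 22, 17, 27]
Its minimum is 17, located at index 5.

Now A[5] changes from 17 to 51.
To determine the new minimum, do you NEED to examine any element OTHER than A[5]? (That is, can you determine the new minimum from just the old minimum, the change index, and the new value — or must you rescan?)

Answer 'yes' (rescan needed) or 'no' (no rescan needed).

Old min = 17 at index 5
Change at index 5: 17 -> 51
Index 5 WAS the min and new value 51 > old min 17. Must rescan other elements to find the new min.
Needs rescan: yes

Answer: yes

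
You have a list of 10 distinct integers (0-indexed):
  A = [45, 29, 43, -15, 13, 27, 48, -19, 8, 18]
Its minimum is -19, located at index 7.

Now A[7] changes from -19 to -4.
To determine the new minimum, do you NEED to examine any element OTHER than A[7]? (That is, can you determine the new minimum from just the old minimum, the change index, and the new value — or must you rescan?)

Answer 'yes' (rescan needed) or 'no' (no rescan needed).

Old min = -19 at index 7
Change at index 7: -19 -> -4
Index 7 WAS the min and new value -4 > old min -19. Must rescan other elements to find the new min.
Needs rescan: yes

Answer: yes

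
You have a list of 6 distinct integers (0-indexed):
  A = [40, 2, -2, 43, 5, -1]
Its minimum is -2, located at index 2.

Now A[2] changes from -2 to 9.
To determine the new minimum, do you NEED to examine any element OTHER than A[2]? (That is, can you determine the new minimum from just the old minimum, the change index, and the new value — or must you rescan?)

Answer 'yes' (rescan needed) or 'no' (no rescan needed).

Old min = -2 at index 2
Change at index 2: -2 -> 9
Index 2 WAS the min and new value 9 > old min -2. Must rescan other elements to find the new min.
Needs rescan: yes

Answer: yes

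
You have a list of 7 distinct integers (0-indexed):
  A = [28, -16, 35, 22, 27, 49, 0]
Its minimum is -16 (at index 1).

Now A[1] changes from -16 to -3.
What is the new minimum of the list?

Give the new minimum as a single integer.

Answer: -3

Derivation:
Old min = -16 (at index 1)
Change: A[1] -16 -> -3
Changed element WAS the min. Need to check: is -3 still <= all others?
  Min of remaining elements: 0
  New min = min(-3, 0) = -3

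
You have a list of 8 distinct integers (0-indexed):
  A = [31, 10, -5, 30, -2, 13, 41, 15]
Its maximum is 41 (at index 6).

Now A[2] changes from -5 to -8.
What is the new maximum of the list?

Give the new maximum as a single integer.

Old max = 41 (at index 6)
Change: A[2] -5 -> -8
Changed element was NOT the old max.
  New max = max(old_max, new_val) = max(41, -8) = 41

Answer: 41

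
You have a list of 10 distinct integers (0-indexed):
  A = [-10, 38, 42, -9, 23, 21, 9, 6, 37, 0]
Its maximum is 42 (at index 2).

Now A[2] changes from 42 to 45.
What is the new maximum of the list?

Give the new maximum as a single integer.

Answer: 45

Derivation:
Old max = 42 (at index 2)
Change: A[2] 42 -> 45
Changed element WAS the max -> may need rescan.
  Max of remaining elements: 38
  New max = max(45, 38) = 45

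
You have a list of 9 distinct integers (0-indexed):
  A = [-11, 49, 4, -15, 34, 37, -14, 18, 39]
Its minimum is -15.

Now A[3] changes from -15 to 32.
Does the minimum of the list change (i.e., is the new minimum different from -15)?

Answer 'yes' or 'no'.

Old min = -15
Change: A[3] -15 -> 32
Changed element was the min; new min must be rechecked.
New min = -14; changed? yes

Answer: yes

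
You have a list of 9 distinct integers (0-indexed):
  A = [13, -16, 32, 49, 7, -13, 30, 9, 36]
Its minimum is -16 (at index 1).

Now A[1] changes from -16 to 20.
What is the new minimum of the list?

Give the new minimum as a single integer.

Old min = -16 (at index 1)
Change: A[1] -16 -> 20
Changed element WAS the min. Need to check: is 20 still <= all others?
  Min of remaining elements: -13
  New min = min(20, -13) = -13

Answer: -13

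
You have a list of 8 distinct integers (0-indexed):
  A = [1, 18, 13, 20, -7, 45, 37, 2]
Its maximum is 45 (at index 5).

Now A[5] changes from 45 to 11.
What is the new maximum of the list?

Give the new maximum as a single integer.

Answer: 37

Derivation:
Old max = 45 (at index 5)
Change: A[5] 45 -> 11
Changed element WAS the max -> may need rescan.
  Max of remaining elements: 37
  New max = max(11, 37) = 37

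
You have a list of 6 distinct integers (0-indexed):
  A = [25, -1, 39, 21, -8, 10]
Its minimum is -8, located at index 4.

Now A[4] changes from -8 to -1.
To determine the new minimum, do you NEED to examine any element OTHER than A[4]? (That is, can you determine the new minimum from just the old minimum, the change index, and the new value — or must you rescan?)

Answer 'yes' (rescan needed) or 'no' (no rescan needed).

Old min = -8 at index 4
Change at index 4: -8 -> -1
Index 4 WAS the min and new value -1 > old min -8. Must rescan other elements to find the new min.
Needs rescan: yes

Answer: yes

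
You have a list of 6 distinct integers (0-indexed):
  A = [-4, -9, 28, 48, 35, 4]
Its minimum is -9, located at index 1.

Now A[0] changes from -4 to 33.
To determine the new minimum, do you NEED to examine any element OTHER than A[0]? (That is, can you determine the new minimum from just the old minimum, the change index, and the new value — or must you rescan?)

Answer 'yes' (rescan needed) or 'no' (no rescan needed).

Answer: no

Derivation:
Old min = -9 at index 1
Change at index 0: -4 -> 33
Index 0 was NOT the min. New min = min(-9, 33). No rescan of other elements needed.
Needs rescan: no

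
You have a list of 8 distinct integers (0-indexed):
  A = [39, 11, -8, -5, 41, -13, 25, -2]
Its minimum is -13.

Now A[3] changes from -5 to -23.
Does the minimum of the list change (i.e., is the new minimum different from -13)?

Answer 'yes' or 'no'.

Old min = -13
Change: A[3] -5 -> -23
Changed element was NOT the min; min changes only if -23 < -13.
New min = -23; changed? yes

Answer: yes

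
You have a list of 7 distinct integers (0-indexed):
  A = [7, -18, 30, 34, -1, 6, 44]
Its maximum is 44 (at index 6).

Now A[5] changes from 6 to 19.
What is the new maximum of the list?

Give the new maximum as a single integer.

Old max = 44 (at index 6)
Change: A[5] 6 -> 19
Changed element was NOT the old max.
  New max = max(old_max, new_val) = max(44, 19) = 44

Answer: 44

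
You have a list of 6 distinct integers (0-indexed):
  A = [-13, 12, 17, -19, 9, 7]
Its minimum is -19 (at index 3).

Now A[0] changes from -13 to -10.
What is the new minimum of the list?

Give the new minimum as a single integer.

Answer: -19

Derivation:
Old min = -19 (at index 3)
Change: A[0] -13 -> -10
Changed element was NOT the old min.
  New min = min(old_min, new_val) = min(-19, -10) = -19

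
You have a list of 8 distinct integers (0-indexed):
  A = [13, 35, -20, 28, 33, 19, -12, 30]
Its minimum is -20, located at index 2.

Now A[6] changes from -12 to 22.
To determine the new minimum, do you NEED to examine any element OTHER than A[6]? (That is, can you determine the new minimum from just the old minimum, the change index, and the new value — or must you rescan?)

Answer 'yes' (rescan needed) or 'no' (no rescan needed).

Old min = -20 at index 2
Change at index 6: -12 -> 22
Index 6 was NOT the min. New min = min(-20, 22). No rescan of other elements needed.
Needs rescan: no

Answer: no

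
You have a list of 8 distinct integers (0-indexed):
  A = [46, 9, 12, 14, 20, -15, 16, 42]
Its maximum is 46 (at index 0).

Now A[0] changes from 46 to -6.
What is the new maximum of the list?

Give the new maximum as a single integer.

Answer: 42

Derivation:
Old max = 46 (at index 0)
Change: A[0] 46 -> -6
Changed element WAS the max -> may need rescan.
  Max of remaining elements: 42
  New max = max(-6, 42) = 42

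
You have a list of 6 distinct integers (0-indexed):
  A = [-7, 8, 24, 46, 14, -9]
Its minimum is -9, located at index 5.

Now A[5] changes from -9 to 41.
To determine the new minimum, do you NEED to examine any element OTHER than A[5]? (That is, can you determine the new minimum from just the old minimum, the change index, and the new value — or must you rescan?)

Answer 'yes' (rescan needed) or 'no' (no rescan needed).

Answer: yes

Derivation:
Old min = -9 at index 5
Change at index 5: -9 -> 41
Index 5 WAS the min and new value 41 > old min -9. Must rescan other elements to find the new min.
Needs rescan: yes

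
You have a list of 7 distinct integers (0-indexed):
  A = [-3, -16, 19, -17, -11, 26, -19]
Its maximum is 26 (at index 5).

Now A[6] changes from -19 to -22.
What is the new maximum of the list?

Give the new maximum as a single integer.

Old max = 26 (at index 5)
Change: A[6] -19 -> -22
Changed element was NOT the old max.
  New max = max(old_max, new_val) = max(26, -22) = 26

Answer: 26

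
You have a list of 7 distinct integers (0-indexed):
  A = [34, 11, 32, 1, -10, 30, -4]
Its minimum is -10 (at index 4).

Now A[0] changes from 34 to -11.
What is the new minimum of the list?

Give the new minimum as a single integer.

Old min = -10 (at index 4)
Change: A[0] 34 -> -11
Changed element was NOT the old min.
  New min = min(old_min, new_val) = min(-10, -11) = -11

Answer: -11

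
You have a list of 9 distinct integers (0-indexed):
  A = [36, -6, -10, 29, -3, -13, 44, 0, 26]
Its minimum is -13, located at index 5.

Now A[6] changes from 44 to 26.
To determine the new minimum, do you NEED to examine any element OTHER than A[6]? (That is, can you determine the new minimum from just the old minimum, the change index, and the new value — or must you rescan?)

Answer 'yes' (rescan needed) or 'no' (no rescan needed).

Answer: no

Derivation:
Old min = -13 at index 5
Change at index 6: 44 -> 26
Index 6 was NOT the min. New min = min(-13, 26). No rescan of other elements needed.
Needs rescan: no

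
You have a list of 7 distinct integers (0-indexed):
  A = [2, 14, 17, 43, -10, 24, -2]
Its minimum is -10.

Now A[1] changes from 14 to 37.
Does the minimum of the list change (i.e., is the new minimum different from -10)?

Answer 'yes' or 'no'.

Old min = -10
Change: A[1] 14 -> 37
Changed element was NOT the min; min changes only if 37 < -10.
New min = -10; changed? no

Answer: no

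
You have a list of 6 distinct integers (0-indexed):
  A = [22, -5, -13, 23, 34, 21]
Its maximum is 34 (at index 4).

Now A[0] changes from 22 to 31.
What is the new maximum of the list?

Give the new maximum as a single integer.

Old max = 34 (at index 4)
Change: A[0] 22 -> 31
Changed element was NOT the old max.
  New max = max(old_max, new_val) = max(34, 31) = 34

Answer: 34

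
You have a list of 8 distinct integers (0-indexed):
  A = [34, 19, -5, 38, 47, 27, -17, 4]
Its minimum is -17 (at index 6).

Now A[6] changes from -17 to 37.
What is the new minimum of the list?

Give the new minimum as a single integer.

Answer: -5

Derivation:
Old min = -17 (at index 6)
Change: A[6] -17 -> 37
Changed element WAS the min. Need to check: is 37 still <= all others?
  Min of remaining elements: -5
  New min = min(37, -5) = -5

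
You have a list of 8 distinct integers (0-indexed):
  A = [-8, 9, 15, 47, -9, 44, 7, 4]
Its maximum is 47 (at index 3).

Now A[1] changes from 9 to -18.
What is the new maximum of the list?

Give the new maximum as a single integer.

Answer: 47

Derivation:
Old max = 47 (at index 3)
Change: A[1] 9 -> -18
Changed element was NOT the old max.
  New max = max(old_max, new_val) = max(47, -18) = 47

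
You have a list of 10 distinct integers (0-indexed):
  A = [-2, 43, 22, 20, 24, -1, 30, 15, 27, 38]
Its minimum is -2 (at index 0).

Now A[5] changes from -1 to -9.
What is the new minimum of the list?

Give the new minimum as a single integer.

Answer: -9

Derivation:
Old min = -2 (at index 0)
Change: A[5] -1 -> -9
Changed element was NOT the old min.
  New min = min(old_min, new_val) = min(-2, -9) = -9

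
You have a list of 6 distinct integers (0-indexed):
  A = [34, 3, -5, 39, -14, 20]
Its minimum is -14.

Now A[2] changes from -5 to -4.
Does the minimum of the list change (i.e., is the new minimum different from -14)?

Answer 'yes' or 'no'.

Answer: no

Derivation:
Old min = -14
Change: A[2] -5 -> -4
Changed element was NOT the min; min changes only if -4 < -14.
New min = -14; changed? no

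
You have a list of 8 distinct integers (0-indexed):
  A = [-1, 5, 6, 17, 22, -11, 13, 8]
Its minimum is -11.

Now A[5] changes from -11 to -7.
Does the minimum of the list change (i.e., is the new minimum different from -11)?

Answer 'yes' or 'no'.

Answer: yes

Derivation:
Old min = -11
Change: A[5] -11 -> -7
Changed element was the min; new min must be rechecked.
New min = -7; changed? yes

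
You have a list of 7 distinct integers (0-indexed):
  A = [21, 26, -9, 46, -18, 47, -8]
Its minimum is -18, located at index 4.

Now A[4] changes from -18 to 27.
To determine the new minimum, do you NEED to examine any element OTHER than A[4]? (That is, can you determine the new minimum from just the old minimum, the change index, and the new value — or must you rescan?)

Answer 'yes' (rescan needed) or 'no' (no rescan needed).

Old min = -18 at index 4
Change at index 4: -18 -> 27
Index 4 WAS the min and new value 27 > old min -18. Must rescan other elements to find the new min.
Needs rescan: yes

Answer: yes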